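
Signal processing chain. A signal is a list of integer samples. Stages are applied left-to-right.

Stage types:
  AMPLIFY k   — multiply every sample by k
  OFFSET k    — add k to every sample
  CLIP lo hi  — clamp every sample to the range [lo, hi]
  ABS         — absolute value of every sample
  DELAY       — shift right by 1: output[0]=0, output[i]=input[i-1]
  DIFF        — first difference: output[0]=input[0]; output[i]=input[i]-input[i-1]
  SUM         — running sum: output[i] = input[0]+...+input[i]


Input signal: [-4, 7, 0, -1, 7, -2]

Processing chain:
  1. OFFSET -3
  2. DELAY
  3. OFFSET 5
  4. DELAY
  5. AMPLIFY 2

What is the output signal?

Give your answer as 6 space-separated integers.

Answer: 0 10 -4 18 4 2

Derivation:
Input: [-4, 7, 0, -1, 7, -2]
Stage 1 (OFFSET -3): -4+-3=-7, 7+-3=4, 0+-3=-3, -1+-3=-4, 7+-3=4, -2+-3=-5 -> [-7, 4, -3, -4, 4, -5]
Stage 2 (DELAY): [0, -7, 4, -3, -4, 4] = [0, -7, 4, -3, -4, 4] -> [0, -7, 4, -3, -4, 4]
Stage 3 (OFFSET 5): 0+5=5, -7+5=-2, 4+5=9, -3+5=2, -4+5=1, 4+5=9 -> [5, -2, 9, 2, 1, 9]
Stage 4 (DELAY): [0, 5, -2, 9, 2, 1] = [0, 5, -2, 9, 2, 1] -> [0, 5, -2, 9, 2, 1]
Stage 5 (AMPLIFY 2): 0*2=0, 5*2=10, -2*2=-4, 9*2=18, 2*2=4, 1*2=2 -> [0, 10, -4, 18, 4, 2]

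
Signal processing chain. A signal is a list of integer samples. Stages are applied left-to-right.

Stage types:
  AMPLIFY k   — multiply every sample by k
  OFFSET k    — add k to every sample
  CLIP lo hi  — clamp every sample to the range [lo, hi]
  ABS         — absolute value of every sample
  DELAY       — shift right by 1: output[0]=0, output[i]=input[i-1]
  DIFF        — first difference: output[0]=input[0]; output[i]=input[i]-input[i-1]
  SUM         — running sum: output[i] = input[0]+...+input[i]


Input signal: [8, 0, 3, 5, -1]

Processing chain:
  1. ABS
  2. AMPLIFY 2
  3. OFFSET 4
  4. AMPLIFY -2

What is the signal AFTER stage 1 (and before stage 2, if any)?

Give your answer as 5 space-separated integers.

Answer: 8 0 3 5 1

Derivation:
Input: [8, 0, 3, 5, -1]
Stage 1 (ABS): |8|=8, |0|=0, |3|=3, |5|=5, |-1|=1 -> [8, 0, 3, 5, 1]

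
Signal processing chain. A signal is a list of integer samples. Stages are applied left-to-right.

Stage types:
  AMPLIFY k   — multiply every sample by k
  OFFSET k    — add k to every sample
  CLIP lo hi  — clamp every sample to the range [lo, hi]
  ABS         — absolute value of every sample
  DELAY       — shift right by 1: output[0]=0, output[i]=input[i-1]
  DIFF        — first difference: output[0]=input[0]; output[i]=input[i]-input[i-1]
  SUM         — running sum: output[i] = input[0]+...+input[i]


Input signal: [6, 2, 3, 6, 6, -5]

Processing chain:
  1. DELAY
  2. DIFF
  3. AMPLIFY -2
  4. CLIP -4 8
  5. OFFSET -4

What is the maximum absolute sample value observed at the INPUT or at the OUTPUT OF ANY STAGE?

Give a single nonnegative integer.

Input: [6, 2, 3, 6, 6, -5] (max |s|=6)
Stage 1 (DELAY): [0, 6, 2, 3, 6, 6] = [0, 6, 2, 3, 6, 6] -> [0, 6, 2, 3, 6, 6] (max |s|=6)
Stage 2 (DIFF): s[0]=0, 6-0=6, 2-6=-4, 3-2=1, 6-3=3, 6-6=0 -> [0, 6, -4, 1, 3, 0] (max |s|=6)
Stage 3 (AMPLIFY -2): 0*-2=0, 6*-2=-12, -4*-2=8, 1*-2=-2, 3*-2=-6, 0*-2=0 -> [0, -12, 8, -2, -6, 0] (max |s|=12)
Stage 4 (CLIP -4 8): clip(0,-4,8)=0, clip(-12,-4,8)=-4, clip(8,-4,8)=8, clip(-2,-4,8)=-2, clip(-6,-4,8)=-4, clip(0,-4,8)=0 -> [0, -4, 8, -2, -4, 0] (max |s|=8)
Stage 5 (OFFSET -4): 0+-4=-4, -4+-4=-8, 8+-4=4, -2+-4=-6, -4+-4=-8, 0+-4=-4 -> [-4, -8, 4, -6, -8, -4] (max |s|=8)
Overall max amplitude: 12

Answer: 12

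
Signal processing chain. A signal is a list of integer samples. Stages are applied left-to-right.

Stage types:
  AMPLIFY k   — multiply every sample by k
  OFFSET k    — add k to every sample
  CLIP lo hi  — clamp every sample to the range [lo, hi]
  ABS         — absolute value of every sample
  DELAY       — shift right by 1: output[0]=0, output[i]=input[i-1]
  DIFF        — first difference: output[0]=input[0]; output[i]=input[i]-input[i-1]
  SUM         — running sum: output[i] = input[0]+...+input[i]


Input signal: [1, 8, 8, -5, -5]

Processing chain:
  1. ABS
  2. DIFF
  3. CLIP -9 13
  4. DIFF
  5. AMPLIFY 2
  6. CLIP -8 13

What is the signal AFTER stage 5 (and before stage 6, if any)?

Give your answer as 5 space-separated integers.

Answer: 2 12 -14 -6 6

Derivation:
Input: [1, 8, 8, -5, -5]
Stage 1 (ABS): |1|=1, |8|=8, |8|=8, |-5|=5, |-5|=5 -> [1, 8, 8, 5, 5]
Stage 2 (DIFF): s[0]=1, 8-1=7, 8-8=0, 5-8=-3, 5-5=0 -> [1, 7, 0, -3, 0]
Stage 3 (CLIP -9 13): clip(1,-9,13)=1, clip(7,-9,13)=7, clip(0,-9,13)=0, clip(-3,-9,13)=-3, clip(0,-9,13)=0 -> [1, 7, 0, -3, 0]
Stage 4 (DIFF): s[0]=1, 7-1=6, 0-7=-7, -3-0=-3, 0--3=3 -> [1, 6, -7, -3, 3]
Stage 5 (AMPLIFY 2): 1*2=2, 6*2=12, -7*2=-14, -3*2=-6, 3*2=6 -> [2, 12, -14, -6, 6]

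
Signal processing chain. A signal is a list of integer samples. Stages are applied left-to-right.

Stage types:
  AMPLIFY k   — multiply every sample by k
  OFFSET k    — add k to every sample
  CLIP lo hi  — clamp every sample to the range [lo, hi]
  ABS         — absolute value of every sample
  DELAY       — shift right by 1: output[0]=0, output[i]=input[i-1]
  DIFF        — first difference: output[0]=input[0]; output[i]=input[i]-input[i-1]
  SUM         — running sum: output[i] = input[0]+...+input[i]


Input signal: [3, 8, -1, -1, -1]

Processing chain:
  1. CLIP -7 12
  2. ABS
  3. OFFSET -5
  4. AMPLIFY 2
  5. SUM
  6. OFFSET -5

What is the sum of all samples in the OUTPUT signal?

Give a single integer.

Answer: -69

Derivation:
Input: [3, 8, -1, -1, -1]
Stage 1 (CLIP -7 12): clip(3,-7,12)=3, clip(8,-7,12)=8, clip(-1,-7,12)=-1, clip(-1,-7,12)=-1, clip(-1,-7,12)=-1 -> [3, 8, -1, -1, -1]
Stage 2 (ABS): |3|=3, |8|=8, |-1|=1, |-1|=1, |-1|=1 -> [3, 8, 1, 1, 1]
Stage 3 (OFFSET -5): 3+-5=-2, 8+-5=3, 1+-5=-4, 1+-5=-4, 1+-5=-4 -> [-2, 3, -4, -4, -4]
Stage 4 (AMPLIFY 2): -2*2=-4, 3*2=6, -4*2=-8, -4*2=-8, -4*2=-8 -> [-4, 6, -8, -8, -8]
Stage 5 (SUM): sum[0..0]=-4, sum[0..1]=2, sum[0..2]=-6, sum[0..3]=-14, sum[0..4]=-22 -> [-4, 2, -6, -14, -22]
Stage 6 (OFFSET -5): -4+-5=-9, 2+-5=-3, -6+-5=-11, -14+-5=-19, -22+-5=-27 -> [-9, -3, -11, -19, -27]
Output sum: -69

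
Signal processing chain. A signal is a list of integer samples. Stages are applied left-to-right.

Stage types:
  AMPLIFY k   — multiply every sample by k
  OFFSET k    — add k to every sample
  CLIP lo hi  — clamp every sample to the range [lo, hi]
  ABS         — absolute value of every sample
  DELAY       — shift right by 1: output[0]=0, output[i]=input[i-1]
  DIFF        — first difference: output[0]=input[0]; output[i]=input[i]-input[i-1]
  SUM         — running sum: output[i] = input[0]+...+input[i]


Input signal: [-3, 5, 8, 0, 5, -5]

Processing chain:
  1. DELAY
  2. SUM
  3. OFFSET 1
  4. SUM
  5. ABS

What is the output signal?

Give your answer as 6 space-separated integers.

Input: [-3, 5, 8, 0, 5, -5]
Stage 1 (DELAY): [0, -3, 5, 8, 0, 5] = [0, -3, 5, 8, 0, 5] -> [0, -3, 5, 8, 0, 5]
Stage 2 (SUM): sum[0..0]=0, sum[0..1]=-3, sum[0..2]=2, sum[0..3]=10, sum[0..4]=10, sum[0..5]=15 -> [0, -3, 2, 10, 10, 15]
Stage 3 (OFFSET 1): 0+1=1, -3+1=-2, 2+1=3, 10+1=11, 10+1=11, 15+1=16 -> [1, -2, 3, 11, 11, 16]
Stage 4 (SUM): sum[0..0]=1, sum[0..1]=-1, sum[0..2]=2, sum[0..3]=13, sum[0..4]=24, sum[0..5]=40 -> [1, -1, 2, 13, 24, 40]
Stage 5 (ABS): |1|=1, |-1|=1, |2|=2, |13|=13, |24|=24, |40|=40 -> [1, 1, 2, 13, 24, 40]

Answer: 1 1 2 13 24 40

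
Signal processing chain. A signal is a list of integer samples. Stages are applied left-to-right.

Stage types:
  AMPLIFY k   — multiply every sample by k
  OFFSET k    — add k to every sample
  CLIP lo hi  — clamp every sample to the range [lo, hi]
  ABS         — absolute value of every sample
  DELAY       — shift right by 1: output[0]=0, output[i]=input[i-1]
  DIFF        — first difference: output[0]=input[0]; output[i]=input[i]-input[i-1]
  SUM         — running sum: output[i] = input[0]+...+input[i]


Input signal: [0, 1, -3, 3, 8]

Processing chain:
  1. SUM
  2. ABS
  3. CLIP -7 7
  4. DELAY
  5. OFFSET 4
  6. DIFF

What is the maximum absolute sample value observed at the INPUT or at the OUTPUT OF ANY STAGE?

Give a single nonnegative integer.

Answer: 9

Derivation:
Input: [0, 1, -3, 3, 8] (max |s|=8)
Stage 1 (SUM): sum[0..0]=0, sum[0..1]=1, sum[0..2]=-2, sum[0..3]=1, sum[0..4]=9 -> [0, 1, -2, 1, 9] (max |s|=9)
Stage 2 (ABS): |0|=0, |1|=1, |-2|=2, |1|=1, |9|=9 -> [0, 1, 2, 1, 9] (max |s|=9)
Stage 3 (CLIP -7 7): clip(0,-7,7)=0, clip(1,-7,7)=1, clip(2,-7,7)=2, clip(1,-7,7)=1, clip(9,-7,7)=7 -> [0, 1, 2, 1, 7] (max |s|=7)
Stage 4 (DELAY): [0, 0, 1, 2, 1] = [0, 0, 1, 2, 1] -> [0, 0, 1, 2, 1] (max |s|=2)
Stage 5 (OFFSET 4): 0+4=4, 0+4=4, 1+4=5, 2+4=6, 1+4=5 -> [4, 4, 5, 6, 5] (max |s|=6)
Stage 6 (DIFF): s[0]=4, 4-4=0, 5-4=1, 6-5=1, 5-6=-1 -> [4, 0, 1, 1, -1] (max |s|=4)
Overall max amplitude: 9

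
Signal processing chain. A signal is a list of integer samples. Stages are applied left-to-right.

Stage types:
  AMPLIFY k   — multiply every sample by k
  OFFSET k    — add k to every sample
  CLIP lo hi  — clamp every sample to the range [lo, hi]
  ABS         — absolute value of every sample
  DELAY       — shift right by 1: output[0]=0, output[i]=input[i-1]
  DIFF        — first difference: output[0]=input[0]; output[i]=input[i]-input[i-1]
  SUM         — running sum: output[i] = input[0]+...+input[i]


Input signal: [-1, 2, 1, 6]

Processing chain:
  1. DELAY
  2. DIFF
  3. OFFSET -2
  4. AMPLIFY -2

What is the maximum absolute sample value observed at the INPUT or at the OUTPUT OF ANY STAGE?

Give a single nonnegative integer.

Answer: 6

Derivation:
Input: [-1, 2, 1, 6] (max |s|=6)
Stage 1 (DELAY): [0, -1, 2, 1] = [0, -1, 2, 1] -> [0, -1, 2, 1] (max |s|=2)
Stage 2 (DIFF): s[0]=0, -1-0=-1, 2--1=3, 1-2=-1 -> [0, -1, 3, -1] (max |s|=3)
Stage 3 (OFFSET -2): 0+-2=-2, -1+-2=-3, 3+-2=1, -1+-2=-3 -> [-2, -3, 1, -3] (max |s|=3)
Stage 4 (AMPLIFY -2): -2*-2=4, -3*-2=6, 1*-2=-2, -3*-2=6 -> [4, 6, -2, 6] (max |s|=6)
Overall max amplitude: 6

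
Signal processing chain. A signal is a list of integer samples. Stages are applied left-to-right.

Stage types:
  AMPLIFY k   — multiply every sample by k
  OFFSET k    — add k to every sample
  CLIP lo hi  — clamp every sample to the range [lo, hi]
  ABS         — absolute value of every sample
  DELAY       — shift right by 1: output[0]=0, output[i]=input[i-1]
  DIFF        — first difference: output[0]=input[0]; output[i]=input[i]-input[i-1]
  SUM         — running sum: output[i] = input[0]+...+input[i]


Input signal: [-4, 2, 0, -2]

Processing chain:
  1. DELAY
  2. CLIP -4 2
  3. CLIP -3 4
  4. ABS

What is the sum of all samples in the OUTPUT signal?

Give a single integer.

Input: [-4, 2, 0, -2]
Stage 1 (DELAY): [0, -4, 2, 0] = [0, -4, 2, 0] -> [0, -4, 2, 0]
Stage 2 (CLIP -4 2): clip(0,-4,2)=0, clip(-4,-4,2)=-4, clip(2,-4,2)=2, clip(0,-4,2)=0 -> [0, -4, 2, 0]
Stage 3 (CLIP -3 4): clip(0,-3,4)=0, clip(-4,-3,4)=-3, clip(2,-3,4)=2, clip(0,-3,4)=0 -> [0, -3, 2, 0]
Stage 4 (ABS): |0|=0, |-3|=3, |2|=2, |0|=0 -> [0, 3, 2, 0]
Output sum: 5

Answer: 5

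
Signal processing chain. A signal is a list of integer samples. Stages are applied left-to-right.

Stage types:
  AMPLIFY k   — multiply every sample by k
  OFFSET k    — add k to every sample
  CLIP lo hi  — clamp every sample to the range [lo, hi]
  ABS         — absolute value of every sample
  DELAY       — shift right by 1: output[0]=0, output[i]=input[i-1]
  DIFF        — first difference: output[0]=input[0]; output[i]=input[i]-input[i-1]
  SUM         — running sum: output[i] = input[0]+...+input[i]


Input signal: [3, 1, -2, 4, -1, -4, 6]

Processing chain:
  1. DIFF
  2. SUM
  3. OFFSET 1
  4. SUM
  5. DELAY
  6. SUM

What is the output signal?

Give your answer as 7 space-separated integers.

Input: [3, 1, -2, 4, -1, -4, 6]
Stage 1 (DIFF): s[0]=3, 1-3=-2, -2-1=-3, 4--2=6, -1-4=-5, -4--1=-3, 6--4=10 -> [3, -2, -3, 6, -5, -3, 10]
Stage 2 (SUM): sum[0..0]=3, sum[0..1]=1, sum[0..2]=-2, sum[0..3]=4, sum[0..4]=-1, sum[0..5]=-4, sum[0..6]=6 -> [3, 1, -2, 4, -1, -4, 6]
Stage 3 (OFFSET 1): 3+1=4, 1+1=2, -2+1=-1, 4+1=5, -1+1=0, -4+1=-3, 6+1=7 -> [4, 2, -1, 5, 0, -3, 7]
Stage 4 (SUM): sum[0..0]=4, sum[0..1]=6, sum[0..2]=5, sum[0..3]=10, sum[0..4]=10, sum[0..5]=7, sum[0..6]=14 -> [4, 6, 5, 10, 10, 7, 14]
Stage 5 (DELAY): [0, 4, 6, 5, 10, 10, 7] = [0, 4, 6, 5, 10, 10, 7] -> [0, 4, 6, 5, 10, 10, 7]
Stage 6 (SUM): sum[0..0]=0, sum[0..1]=4, sum[0..2]=10, sum[0..3]=15, sum[0..4]=25, sum[0..5]=35, sum[0..6]=42 -> [0, 4, 10, 15, 25, 35, 42]

Answer: 0 4 10 15 25 35 42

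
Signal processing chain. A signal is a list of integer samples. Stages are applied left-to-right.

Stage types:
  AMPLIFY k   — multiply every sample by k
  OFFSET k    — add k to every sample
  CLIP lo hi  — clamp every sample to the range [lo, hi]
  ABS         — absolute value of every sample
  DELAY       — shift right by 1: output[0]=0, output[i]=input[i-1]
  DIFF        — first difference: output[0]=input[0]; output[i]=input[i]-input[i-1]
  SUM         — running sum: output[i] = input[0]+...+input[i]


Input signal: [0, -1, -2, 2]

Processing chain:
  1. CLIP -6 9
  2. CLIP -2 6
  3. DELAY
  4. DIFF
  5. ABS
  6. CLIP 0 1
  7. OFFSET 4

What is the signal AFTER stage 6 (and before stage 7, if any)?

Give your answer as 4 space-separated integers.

Answer: 0 0 1 1

Derivation:
Input: [0, -1, -2, 2]
Stage 1 (CLIP -6 9): clip(0,-6,9)=0, clip(-1,-6,9)=-1, clip(-2,-6,9)=-2, clip(2,-6,9)=2 -> [0, -1, -2, 2]
Stage 2 (CLIP -2 6): clip(0,-2,6)=0, clip(-1,-2,6)=-1, clip(-2,-2,6)=-2, clip(2,-2,6)=2 -> [0, -1, -2, 2]
Stage 3 (DELAY): [0, 0, -1, -2] = [0, 0, -1, -2] -> [0, 0, -1, -2]
Stage 4 (DIFF): s[0]=0, 0-0=0, -1-0=-1, -2--1=-1 -> [0, 0, -1, -1]
Stage 5 (ABS): |0|=0, |0|=0, |-1|=1, |-1|=1 -> [0, 0, 1, 1]
Stage 6 (CLIP 0 1): clip(0,0,1)=0, clip(0,0,1)=0, clip(1,0,1)=1, clip(1,0,1)=1 -> [0, 0, 1, 1]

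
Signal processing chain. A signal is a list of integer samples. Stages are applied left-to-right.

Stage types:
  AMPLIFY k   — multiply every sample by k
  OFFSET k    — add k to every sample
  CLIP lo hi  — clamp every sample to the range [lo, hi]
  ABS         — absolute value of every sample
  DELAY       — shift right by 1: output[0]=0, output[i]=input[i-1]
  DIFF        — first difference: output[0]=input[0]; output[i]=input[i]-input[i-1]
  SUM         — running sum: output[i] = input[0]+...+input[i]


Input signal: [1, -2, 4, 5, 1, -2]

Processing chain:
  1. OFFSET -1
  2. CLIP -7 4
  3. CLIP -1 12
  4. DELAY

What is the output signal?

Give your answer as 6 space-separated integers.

Answer: 0 0 -1 3 4 0

Derivation:
Input: [1, -2, 4, 5, 1, -2]
Stage 1 (OFFSET -1): 1+-1=0, -2+-1=-3, 4+-1=3, 5+-1=4, 1+-1=0, -2+-1=-3 -> [0, -3, 3, 4, 0, -3]
Stage 2 (CLIP -7 4): clip(0,-7,4)=0, clip(-3,-7,4)=-3, clip(3,-7,4)=3, clip(4,-7,4)=4, clip(0,-7,4)=0, clip(-3,-7,4)=-3 -> [0, -3, 3, 4, 0, -3]
Stage 3 (CLIP -1 12): clip(0,-1,12)=0, clip(-3,-1,12)=-1, clip(3,-1,12)=3, clip(4,-1,12)=4, clip(0,-1,12)=0, clip(-3,-1,12)=-1 -> [0, -1, 3, 4, 0, -1]
Stage 4 (DELAY): [0, 0, -1, 3, 4, 0] = [0, 0, -1, 3, 4, 0] -> [0, 0, -1, 3, 4, 0]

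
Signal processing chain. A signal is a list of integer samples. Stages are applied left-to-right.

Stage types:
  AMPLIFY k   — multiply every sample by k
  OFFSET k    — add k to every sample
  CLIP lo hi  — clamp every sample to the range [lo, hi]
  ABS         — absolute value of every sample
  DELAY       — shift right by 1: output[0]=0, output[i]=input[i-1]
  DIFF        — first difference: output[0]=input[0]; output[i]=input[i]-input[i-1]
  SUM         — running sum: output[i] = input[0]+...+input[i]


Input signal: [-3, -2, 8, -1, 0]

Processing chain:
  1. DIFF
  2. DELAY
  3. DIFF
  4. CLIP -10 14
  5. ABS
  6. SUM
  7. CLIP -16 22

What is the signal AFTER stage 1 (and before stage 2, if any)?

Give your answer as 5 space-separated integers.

Input: [-3, -2, 8, -1, 0]
Stage 1 (DIFF): s[0]=-3, -2--3=1, 8--2=10, -1-8=-9, 0--1=1 -> [-3, 1, 10, -9, 1]

Answer: -3 1 10 -9 1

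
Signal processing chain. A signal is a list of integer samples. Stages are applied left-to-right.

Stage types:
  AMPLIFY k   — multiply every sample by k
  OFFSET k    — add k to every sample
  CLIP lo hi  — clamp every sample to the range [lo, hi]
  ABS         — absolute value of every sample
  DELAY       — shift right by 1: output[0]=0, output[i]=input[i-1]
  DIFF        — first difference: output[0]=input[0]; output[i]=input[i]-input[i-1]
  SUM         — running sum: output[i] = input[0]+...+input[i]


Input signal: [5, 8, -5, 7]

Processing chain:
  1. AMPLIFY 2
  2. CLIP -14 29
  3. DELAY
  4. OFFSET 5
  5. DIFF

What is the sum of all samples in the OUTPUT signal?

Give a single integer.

Answer: -5

Derivation:
Input: [5, 8, -5, 7]
Stage 1 (AMPLIFY 2): 5*2=10, 8*2=16, -5*2=-10, 7*2=14 -> [10, 16, -10, 14]
Stage 2 (CLIP -14 29): clip(10,-14,29)=10, clip(16,-14,29)=16, clip(-10,-14,29)=-10, clip(14,-14,29)=14 -> [10, 16, -10, 14]
Stage 3 (DELAY): [0, 10, 16, -10] = [0, 10, 16, -10] -> [0, 10, 16, -10]
Stage 4 (OFFSET 5): 0+5=5, 10+5=15, 16+5=21, -10+5=-5 -> [5, 15, 21, -5]
Stage 5 (DIFF): s[0]=5, 15-5=10, 21-15=6, -5-21=-26 -> [5, 10, 6, -26]
Output sum: -5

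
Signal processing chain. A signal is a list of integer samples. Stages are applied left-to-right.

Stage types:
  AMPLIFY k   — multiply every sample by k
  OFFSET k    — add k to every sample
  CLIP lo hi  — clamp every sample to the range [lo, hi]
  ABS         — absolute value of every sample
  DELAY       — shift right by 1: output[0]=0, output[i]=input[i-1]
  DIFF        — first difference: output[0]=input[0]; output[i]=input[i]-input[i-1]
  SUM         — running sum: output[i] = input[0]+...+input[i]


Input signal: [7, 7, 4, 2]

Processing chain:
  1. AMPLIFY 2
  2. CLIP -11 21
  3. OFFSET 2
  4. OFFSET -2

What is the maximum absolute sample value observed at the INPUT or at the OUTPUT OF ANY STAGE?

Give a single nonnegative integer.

Answer: 16

Derivation:
Input: [7, 7, 4, 2] (max |s|=7)
Stage 1 (AMPLIFY 2): 7*2=14, 7*2=14, 4*2=8, 2*2=4 -> [14, 14, 8, 4] (max |s|=14)
Stage 2 (CLIP -11 21): clip(14,-11,21)=14, clip(14,-11,21)=14, clip(8,-11,21)=8, clip(4,-11,21)=4 -> [14, 14, 8, 4] (max |s|=14)
Stage 3 (OFFSET 2): 14+2=16, 14+2=16, 8+2=10, 4+2=6 -> [16, 16, 10, 6] (max |s|=16)
Stage 4 (OFFSET -2): 16+-2=14, 16+-2=14, 10+-2=8, 6+-2=4 -> [14, 14, 8, 4] (max |s|=14)
Overall max amplitude: 16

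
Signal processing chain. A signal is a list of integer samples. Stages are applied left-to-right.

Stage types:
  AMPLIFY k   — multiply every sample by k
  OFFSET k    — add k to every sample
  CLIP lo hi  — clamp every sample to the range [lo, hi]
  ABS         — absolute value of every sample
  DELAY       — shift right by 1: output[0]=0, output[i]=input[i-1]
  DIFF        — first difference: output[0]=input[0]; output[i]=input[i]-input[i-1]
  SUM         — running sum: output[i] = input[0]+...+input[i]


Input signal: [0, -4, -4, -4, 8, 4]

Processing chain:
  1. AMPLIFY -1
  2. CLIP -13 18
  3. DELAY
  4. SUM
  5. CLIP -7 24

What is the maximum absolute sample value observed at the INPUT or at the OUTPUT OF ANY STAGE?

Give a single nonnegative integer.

Input: [0, -4, -4, -4, 8, 4] (max |s|=8)
Stage 1 (AMPLIFY -1): 0*-1=0, -4*-1=4, -4*-1=4, -4*-1=4, 8*-1=-8, 4*-1=-4 -> [0, 4, 4, 4, -8, -4] (max |s|=8)
Stage 2 (CLIP -13 18): clip(0,-13,18)=0, clip(4,-13,18)=4, clip(4,-13,18)=4, clip(4,-13,18)=4, clip(-8,-13,18)=-8, clip(-4,-13,18)=-4 -> [0, 4, 4, 4, -8, -4] (max |s|=8)
Stage 3 (DELAY): [0, 0, 4, 4, 4, -8] = [0, 0, 4, 4, 4, -8] -> [0, 0, 4, 4, 4, -8] (max |s|=8)
Stage 4 (SUM): sum[0..0]=0, sum[0..1]=0, sum[0..2]=4, sum[0..3]=8, sum[0..4]=12, sum[0..5]=4 -> [0, 0, 4, 8, 12, 4] (max |s|=12)
Stage 5 (CLIP -7 24): clip(0,-7,24)=0, clip(0,-7,24)=0, clip(4,-7,24)=4, clip(8,-7,24)=8, clip(12,-7,24)=12, clip(4,-7,24)=4 -> [0, 0, 4, 8, 12, 4] (max |s|=12)
Overall max amplitude: 12

Answer: 12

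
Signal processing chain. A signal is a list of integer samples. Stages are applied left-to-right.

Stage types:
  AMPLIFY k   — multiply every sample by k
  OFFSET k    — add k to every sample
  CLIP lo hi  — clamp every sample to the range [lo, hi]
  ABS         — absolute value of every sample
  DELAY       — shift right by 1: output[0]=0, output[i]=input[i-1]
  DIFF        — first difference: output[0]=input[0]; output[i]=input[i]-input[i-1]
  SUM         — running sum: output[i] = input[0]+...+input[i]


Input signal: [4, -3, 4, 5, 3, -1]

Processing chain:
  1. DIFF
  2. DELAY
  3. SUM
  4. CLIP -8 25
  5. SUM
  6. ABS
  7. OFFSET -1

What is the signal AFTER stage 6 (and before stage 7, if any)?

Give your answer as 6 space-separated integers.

Answer: 0 4 1 5 10 13

Derivation:
Input: [4, -3, 4, 5, 3, -1]
Stage 1 (DIFF): s[0]=4, -3-4=-7, 4--3=7, 5-4=1, 3-5=-2, -1-3=-4 -> [4, -7, 7, 1, -2, -4]
Stage 2 (DELAY): [0, 4, -7, 7, 1, -2] = [0, 4, -7, 7, 1, -2] -> [0, 4, -7, 7, 1, -2]
Stage 3 (SUM): sum[0..0]=0, sum[0..1]=4, sum[0..2]=-3, sum[0..3]=4, sum[0..4]=5, sum[0..5]=3 -> [0, 4, -3, 4, 5, 3]
Stage 4 (CLIP -8 25): clip(0,-8,25)=0, clip(4,-8,25)=4, clip(-3,-8,25)=-3, clip(4,-8,25)=4, clip(5,-8,25)=5, clip(3,-8,25)=3 -> [0, 4, -3, 4, 5, 3]
Stage 5 (SUM): sum[0..0]=0, sum[0..1]=4, sum[0..2]=1, sum[0..3]=5, sum[0..4]=10, sum[0..5]=13 -> [0, 4, 1, 5, 10, 13]
Stage 6 (ABS): |0|=0, |4|=4, |1|=1, |5|=5, |10|=10, |13|=13 -> [0, 4, 1, 5, 10, 13]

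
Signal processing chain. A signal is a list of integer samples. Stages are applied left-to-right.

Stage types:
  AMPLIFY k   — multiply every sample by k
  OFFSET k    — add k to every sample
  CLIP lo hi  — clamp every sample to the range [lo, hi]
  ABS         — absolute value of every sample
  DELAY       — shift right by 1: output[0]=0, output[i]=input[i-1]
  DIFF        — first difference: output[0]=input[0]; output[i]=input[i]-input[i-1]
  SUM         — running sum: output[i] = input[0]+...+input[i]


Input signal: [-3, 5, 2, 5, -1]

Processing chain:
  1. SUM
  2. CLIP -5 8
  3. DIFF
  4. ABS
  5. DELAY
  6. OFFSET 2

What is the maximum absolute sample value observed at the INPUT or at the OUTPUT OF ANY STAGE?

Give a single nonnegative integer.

Answer: 9

Derivation:
Input: [-3, 5, 2, 5, -1] (max |s|=5)
Stage 1 (SUM): sum[0..0]=-3, sum[0..1]=2, sum[0..2]=4, sum[0..3]=9, sum[0..4]=8 -> [-3, 2, 4, 9, 8] (max |s|=9)
Stage 2 (CLIP -5 8): clip(-3,-5,8)=-3, clip(2,-5,8)=2, clip(4,-5,8)=4, clip(9,-5,8)=8, clip(8,-5,8)=8 -> [-3, 2, 4, 8, 8] (max |s|=8)
Stage 3 (DIFF): s[0]=-3, 2--3=5, 4-2=2, 8-4=4, 8-8=0 -> [-3, 5, 2, 4, 0] (max |s|=5)
Stage 4 (ABS): |-3|=3, |5|=5, |2|=2, |4|=4, |0|=0 -> [3, 5, 2, 4, 0] (max |s|=5)
Stage 5 (DELAY): [0, 3, 5, 2, 4] = [0, 3, 5, 2, 4] -> [0, 3, 5, 2, 4] (max |s|=5)
Stage 6 (OFFSET 2): 0+2=2, 3+2=5, 5+2=7, 2+2=4, 4+2=6 -> [2, 5, 7, 4, 6] (max |s|=7)
Overall max amplitude: 9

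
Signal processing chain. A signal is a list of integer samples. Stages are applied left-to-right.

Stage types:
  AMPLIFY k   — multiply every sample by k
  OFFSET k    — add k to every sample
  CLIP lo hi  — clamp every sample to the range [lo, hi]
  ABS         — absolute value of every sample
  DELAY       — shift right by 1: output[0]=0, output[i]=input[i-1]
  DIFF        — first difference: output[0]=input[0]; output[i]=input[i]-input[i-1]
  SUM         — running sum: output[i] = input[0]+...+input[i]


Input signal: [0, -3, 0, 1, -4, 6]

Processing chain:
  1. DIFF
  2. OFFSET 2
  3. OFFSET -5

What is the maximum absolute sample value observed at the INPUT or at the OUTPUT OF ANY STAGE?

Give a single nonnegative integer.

Answer: 12

Derivation:
Input: [0, -3, 0, 1, -4, 6] (max |s|=6)
Stage 1 (DIFF): s[0]=0, -3-0=-3, 0--3=3, 1-0=1, -4-1=-5, 6--4=10 -> [0, -3, 3, 1, -5, 10] (max |s|=10)
Stage 2 (OFFSET 2): 0+2=2, -3+2=-1, 3+2=5, 1+2=3, -5+2=-3, 10+2=12 -> [2, -1, 5, 3, -3, 12] (max |s|=12)
Stage 3 (OFFSET -5): 2+-5=-3, -1+-5=-6, 5+-5=0, 3+-5=-2, -3+-5=-8, 12+-5=7 -> [-3, -6, 0, -2, -8, 7] (max |s|=8)
Overall max amplitude: 12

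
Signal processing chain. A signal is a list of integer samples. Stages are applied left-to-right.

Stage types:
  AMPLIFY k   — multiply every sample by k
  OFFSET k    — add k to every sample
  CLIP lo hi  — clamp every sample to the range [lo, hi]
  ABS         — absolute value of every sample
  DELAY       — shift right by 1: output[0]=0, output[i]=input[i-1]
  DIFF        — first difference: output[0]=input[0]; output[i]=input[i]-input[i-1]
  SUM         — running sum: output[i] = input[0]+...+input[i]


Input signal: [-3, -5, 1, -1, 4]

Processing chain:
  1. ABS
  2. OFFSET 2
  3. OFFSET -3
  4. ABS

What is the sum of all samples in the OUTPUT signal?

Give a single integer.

Answer: 9

Derivation:
Input: [-3, -5, 1, -1, 4]
Stage 1 (ABS): |-3|=3, |-5|=5, |1|=1, |-1|=1, |4|=4 -> [3, 5, 1, 1, 4]
Stage 2 (OFFSET 2): 3+2=5, 5+2=7, 1+2=3, 1+2=3, 4+2=6 -> [5, 7, 3, 3, 6]
Stage 3 (OFFSET -3): 5+-3=2, 7+-3=4, 3+-3=0, 3+-3=0, 6+-3=3 -> [2, 4, 0, 0, 3]
Stage 4 (ABS): |2|=2, |4|=4, |0|=0, |0|=0, |3|=3 -> [2, 4, 0, 0, 3]
Output sum: 9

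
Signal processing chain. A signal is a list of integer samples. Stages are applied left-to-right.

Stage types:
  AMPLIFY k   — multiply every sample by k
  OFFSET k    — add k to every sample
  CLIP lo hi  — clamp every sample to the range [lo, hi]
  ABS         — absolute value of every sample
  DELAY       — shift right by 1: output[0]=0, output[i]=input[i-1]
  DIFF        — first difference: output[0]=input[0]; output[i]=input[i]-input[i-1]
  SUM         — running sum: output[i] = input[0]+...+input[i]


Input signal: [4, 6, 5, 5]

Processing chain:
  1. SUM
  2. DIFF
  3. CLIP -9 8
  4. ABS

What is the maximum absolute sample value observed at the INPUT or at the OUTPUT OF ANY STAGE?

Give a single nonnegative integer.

Answer: 20

Derivation:
Input: [4, 6, 5, 5] (max |s|=6)
Stage 1 (SUM): sum[0..0]=4, sum[0..1]=10, sum[0..2]=15, sum[0..3]=20 -> [4, 10, 15, 20] (max |s|=20)
Stage 2 (DIFF): s[0]=4, 10-4=6, 15-10=5, 20-15=5 -> [4, 6, 5, 5] (max |s|=6)
Stage 3 (CLIP -9 8): clip(4,-9,8)=4, clip(6,-9,8)=6, clip(5,-9,8)=5, clip(5,-9,8)=5 -> [4, 6, 5, 5] (max |s|=6)
Stage 4 (ABS): |4|=4, |6|=6, |5|=5, |5|=5 -> [4, 6, 5, 5] (max |s|=6)
Overall max amplitude: 20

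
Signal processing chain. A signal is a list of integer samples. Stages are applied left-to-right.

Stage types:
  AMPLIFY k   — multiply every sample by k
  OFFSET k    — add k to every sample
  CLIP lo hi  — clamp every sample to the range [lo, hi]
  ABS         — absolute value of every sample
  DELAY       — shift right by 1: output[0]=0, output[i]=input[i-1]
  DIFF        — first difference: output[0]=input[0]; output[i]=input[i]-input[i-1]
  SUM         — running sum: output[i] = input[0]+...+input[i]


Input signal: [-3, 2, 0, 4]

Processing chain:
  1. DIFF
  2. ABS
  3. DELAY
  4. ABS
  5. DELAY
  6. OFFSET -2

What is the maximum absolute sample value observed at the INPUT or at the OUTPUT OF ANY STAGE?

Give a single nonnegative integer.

Input: [-3, 2, 0, 4] (max |s|=4)
Stage 1 (DIFF): s[0]=-3, 2--3=5, 0-2=-2, 4-0=4 -> [-3, 5, -2, 4] (max |s|=5)
Stage 2 (ABS): |-3|=3, |5|=5, |-2|=2, |4|=4 -> [3, 5, 2, 4] (max |s|=5)
Stage 3 (DELAY): [0, 3, 5, 2] = [0, 3, 5, 2] -> [0, 3, 5, 2] (max |s|=5)
Stage 4 (ABS): |0|=0, |3|=3, |5|=5, |2|=2 -> [0, 3, 5, 2] (max |s|=5)
Stage 5 (DELAY): [0, 0, 3, 5] = [0, 0, 3, 5] -> [0, 0, 3, 5] (max |s|=5)
Stage 6 (OFFSET -2): 0+-2=-2, 0+-2=-2, 3+-2=1, 5+-2=3 -> [-2, -2, 1, 3] (max |s|=3)
Overall max amplitude: 5

Answer: 5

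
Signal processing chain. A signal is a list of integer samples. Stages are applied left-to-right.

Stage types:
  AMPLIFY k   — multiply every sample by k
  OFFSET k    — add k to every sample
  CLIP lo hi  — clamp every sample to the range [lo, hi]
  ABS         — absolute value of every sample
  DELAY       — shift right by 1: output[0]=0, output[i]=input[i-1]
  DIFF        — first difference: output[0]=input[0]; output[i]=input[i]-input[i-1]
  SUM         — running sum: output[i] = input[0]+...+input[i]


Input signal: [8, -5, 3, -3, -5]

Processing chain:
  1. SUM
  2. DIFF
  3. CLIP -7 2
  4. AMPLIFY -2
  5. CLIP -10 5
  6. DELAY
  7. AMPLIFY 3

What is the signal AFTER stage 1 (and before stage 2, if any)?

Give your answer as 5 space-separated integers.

Input: [8, -5, 3, -3, -5]
Stage 1 (SUM): sum[0..0]=8, sum[0..1]=3, sum[0..2]=6, sum[0..3]=3, sum[0..4]=-2 -> [8, 3, 6, 3, -2]

Answer: 8 3 6 3 -2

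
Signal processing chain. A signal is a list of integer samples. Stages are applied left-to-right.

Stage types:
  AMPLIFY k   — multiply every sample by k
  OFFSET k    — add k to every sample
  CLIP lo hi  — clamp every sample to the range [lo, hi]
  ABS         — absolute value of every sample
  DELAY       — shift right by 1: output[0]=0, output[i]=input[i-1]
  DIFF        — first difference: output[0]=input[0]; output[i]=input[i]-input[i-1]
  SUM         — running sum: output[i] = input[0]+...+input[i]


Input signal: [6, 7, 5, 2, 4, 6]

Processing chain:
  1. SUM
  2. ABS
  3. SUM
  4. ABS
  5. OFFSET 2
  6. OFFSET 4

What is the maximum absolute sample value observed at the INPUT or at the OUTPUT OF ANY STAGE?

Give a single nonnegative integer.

Answer: 117

Derivation:
Input: [6, 7, 5, 2, 4, 6] (max |s|=7)
Stage 1 (SUM): sum[0..0]=6, sum[0..1]=13, sum[0..2]=18, sum[0..3]=20, sum[0..4]=24, sum[0..5]=30 -> [6, 13, 18, 20, 24, 30] (max |s|=30)
Stage 2 (ABS): |6|=6, |13|=13, |18|=18, |20|=20, |24|=24, |30|=30 -> [6, 13, 18, 20, 24, 30] (max |s|=30)
Stage 3 (SUM): sum[0..0]=6, sum[0..1]=19, sum[0..2]=37, sum[0..3]=57, sum[0..4]=81, sum[0..5]=111 -> [6, 19, 37, 57, 81, 111] (max |s|=111)
Stage 4 (ABS): |6|=6, |19|=19, |37|=37, |57|=57, |81|=81, |111|=111 -> [6, 19, 37, 57, 81, 111] (max |s|=111)
Stage 5 (OFFSET 2): 6+2=8, 19+2=21, 37+2=39, 57+2=59, 81+2=83, 111+2=113 -> [8, 21, 39, 59, 83, 113] (max |s|=113)
Stage 6 (OFFSET 4): 8+4=12, 21+4=25, 39+4=43, 59+4=63, 83+4=87, 113+4=117 -> [12, 25, 43, 63, 87, 117] (max |s|=117)
Overall max amplitude: 117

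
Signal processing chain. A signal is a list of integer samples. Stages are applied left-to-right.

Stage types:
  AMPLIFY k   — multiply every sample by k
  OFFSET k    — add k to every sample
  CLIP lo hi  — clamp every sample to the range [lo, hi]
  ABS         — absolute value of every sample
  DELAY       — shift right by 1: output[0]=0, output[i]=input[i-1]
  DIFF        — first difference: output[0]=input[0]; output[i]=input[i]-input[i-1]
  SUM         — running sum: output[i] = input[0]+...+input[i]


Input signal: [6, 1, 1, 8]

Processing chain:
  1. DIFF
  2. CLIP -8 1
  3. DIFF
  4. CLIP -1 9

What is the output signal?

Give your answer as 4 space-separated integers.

Answer: 1 -1 5 1

Derivation:
Input: [6, 1, 1, 8]
Stage 1 (DIFF): s[0]=6, 1-6=-5, 1-1=0, 8-1=7 -> [6, -5, 0, 7]
Stage 2 (CLIP -8 1): clip(6,-8,1)=1, clip(-5,-8,1)=-5, clip(0,-8,1)=0, clip(7,-8,1)=1 -> [1, -5, 0, 1]
Stage 3 (DIFF): s[0]=1, -5-1=-6, 0--5=5, 1-0=1 -> [1, -6, 5, 1]
Stage 4 (CLIP -1 9): clip(1,-1,9)=1, clip(-6,-1,9)=-1, clip(5,-1,9)=5, clip(1,-1,9)=1 -> [1, -1, 5, 1]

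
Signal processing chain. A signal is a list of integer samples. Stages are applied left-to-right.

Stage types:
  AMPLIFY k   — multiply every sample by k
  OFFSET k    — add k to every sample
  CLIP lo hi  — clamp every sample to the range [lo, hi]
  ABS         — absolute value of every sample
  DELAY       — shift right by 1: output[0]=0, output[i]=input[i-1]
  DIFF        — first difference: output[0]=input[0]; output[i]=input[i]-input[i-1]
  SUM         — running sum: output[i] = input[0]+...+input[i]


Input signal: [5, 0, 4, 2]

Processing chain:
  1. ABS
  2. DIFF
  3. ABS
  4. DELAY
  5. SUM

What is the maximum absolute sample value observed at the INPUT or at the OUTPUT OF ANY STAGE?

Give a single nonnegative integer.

Answer: 14

Derivation:
Input: [5, 0, 4, 2] (max |s|=5)
Stage 1 (ABS): |5|=5, |0|=0, |4|=4, |2|=2 -> [5, 0, 4, 2] (max |s|=5)
Stage 2 (DIFF): s[0]=5, 0-5=-5, 4-0=4, 2-4=-2 -> [5, -5, 4, -2] (max |s|=5)
Stage 3 (ABS): |5|=5, |-5|=5, |4|=4, |-2|=2 -> [5, 5, 4, 2] (max |s|=5)
Stage 4 (DELAY): [0, 5, 5, 4] = [0, 5, 5, 4] -> [0, 5, 5, 4] (max |s|=5)
Stage 5 (SUM): sum[0..0]=0, sum[0..1]=5, sum[0..2]=10, sum[0..3]=14 -> [0, 5, 10, 14] (max |s|=14)
Overall max amplitude: 14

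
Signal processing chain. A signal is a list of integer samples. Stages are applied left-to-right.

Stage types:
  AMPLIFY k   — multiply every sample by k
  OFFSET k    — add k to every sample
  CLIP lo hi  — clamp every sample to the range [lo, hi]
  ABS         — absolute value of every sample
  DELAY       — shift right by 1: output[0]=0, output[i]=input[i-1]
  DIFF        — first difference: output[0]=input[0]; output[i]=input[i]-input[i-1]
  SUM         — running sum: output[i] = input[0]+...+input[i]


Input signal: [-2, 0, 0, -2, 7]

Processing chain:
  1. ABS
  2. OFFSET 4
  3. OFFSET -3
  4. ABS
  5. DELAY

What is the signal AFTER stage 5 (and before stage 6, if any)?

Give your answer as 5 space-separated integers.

Answer: 0 3 1 1 3

Derivation:
Input: [-2, 0, 0, -2, 7]
Stage 1 (ABS): |-2|=2, |0|=0, |0|=0, |-2|=2, |7|=7 -> [2, 0, 0, 2, 7]
Stage 2 (OFFSET 4): 2+4=6, 0+4=4, 0+4=4, 2+4=6, 7+4=11 -> [6, 4, 4, 6, 11]
Stage 3 (OFFSET -3): 6+-3=3, 4+-3=1, 4+-3=1, 6+-3=3, 11+-3=8 -> [3, 1, 1, 3, 8]
Stage 4 (ABS): |3|=3, |1|=1, |1|=1, |3|=3, |8|=8 -> [3, 1, 1, 3, 8]
Stage 5 (DELAY): [0, 3, 1, 1, 3] = [0, 3, 1, 1, 3] -> [0, 3, 1, 1, 3]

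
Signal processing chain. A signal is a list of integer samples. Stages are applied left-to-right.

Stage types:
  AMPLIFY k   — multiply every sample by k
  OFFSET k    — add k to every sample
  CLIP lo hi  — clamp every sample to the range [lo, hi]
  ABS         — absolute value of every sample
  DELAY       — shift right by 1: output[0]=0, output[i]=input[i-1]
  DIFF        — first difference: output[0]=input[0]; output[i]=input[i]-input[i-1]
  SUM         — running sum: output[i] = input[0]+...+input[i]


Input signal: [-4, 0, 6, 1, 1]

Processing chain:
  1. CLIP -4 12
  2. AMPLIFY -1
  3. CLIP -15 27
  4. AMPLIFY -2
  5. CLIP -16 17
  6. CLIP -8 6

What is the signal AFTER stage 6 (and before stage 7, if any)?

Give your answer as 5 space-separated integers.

Input: [-4, 0, 6, 1, 1]
Stage 1 (CLIP -4 12): clip(-4,-4,12)=-4, clip(0,-4,12)=0, clip(6,-4,12)=6, clip(1,-4,12)=1, clip(1,-4,12)=1 -> [-4, 0, 6, 1, 1]
Stage 2 (AMPLIFY -1): -4*-1=4, 0*-1=0, 6*-1=-6, 1*-1=-1, 1*-1=-1 -> [4, 0, -6, -1, -1]
Stage 3 (CLIP -15 27): clip(4,-15,27)=4, clip(0,-15,27)=0, clip(-6,-15,27)=-6, clip(-1,-15,27)=-1, clip(-1,-15,27)=-1 -> [4, 0, -6, -1, -1]
Stage 4 (AMPLIFY -2): 4*-2=-8, 0*-2=0, -6*-2=12, -1*-2=2, -1*-2=2 -> [-8, 0, 12, 2, 2]
Stage 5 (CLIP -16 17): clip(-8,-16,17)=-8, clip(0,-16,17)=0, clip(12,-16,17)=12, clip(2,-16,17)=2, clip(2,-16,17)=2 -> [-8, 0, 12, 2, 2]
Stage 6 (CLIP -8 6): clip(-8,-8,6)=-8, clip(0,-8,6)=0, clip(12,-8,6)=6, clip(2,-8,6)=2, clip(2,-8,6)=2 -> [-8, 0, 6, 2, 2]

Answer: -8 0 6 2 2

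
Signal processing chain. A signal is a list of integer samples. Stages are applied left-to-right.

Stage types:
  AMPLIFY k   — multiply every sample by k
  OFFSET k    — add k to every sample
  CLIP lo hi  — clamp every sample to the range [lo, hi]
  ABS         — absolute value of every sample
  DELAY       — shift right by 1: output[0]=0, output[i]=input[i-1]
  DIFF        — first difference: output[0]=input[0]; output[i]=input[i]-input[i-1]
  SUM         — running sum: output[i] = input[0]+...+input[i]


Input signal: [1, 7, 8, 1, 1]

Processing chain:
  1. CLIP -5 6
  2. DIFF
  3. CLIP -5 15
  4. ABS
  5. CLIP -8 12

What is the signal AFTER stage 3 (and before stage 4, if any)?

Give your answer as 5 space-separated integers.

Answer: 1 5 0 -5 0

Derivation:
Input: [1, 7, 8, 1, 1]
Stage 1 (CLIP -5 6): clip(1,-5,6)=1, clip(7,-5,6)=6, clip(8,-5,6)=6, clip(1,-5,6)=1, clip(1,-5,6)=1 -> [1, 6, 6, 1, 1]
Stage 2 (DIFF): s[0]=1, 6-1=5, 6-6=0, 1-6=-5, 1-1=0 -> [1, 5, 0, -5, 0]
Stage 3 (CLIP -5 15): clip(1,-5,15)=1, clip(5,-5,15)=5, clip(0,-5,15)=0, clip(-5,-5,15)=-5, clip(0,-5,15)=0 -> [1, 5, 0, -5, 0]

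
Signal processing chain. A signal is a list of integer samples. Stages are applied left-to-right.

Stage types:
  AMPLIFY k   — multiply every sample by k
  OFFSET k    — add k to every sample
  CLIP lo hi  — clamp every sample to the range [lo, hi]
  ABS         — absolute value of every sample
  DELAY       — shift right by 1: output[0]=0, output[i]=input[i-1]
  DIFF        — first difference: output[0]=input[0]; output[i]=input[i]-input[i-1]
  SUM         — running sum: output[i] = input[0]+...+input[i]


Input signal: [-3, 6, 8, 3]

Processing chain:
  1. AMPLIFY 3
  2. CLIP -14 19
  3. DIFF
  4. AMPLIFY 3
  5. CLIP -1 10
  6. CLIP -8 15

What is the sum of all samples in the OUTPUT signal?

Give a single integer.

Input: [-3, 6, 8, 3]
Stage 1 (AMPLIFY 3): -3*3=-9, 6*3=18, 8*3=24, 3*3=9 -> [-9, 18, 24, 9]
Stage 2 (CLIP -14 19): clip(-9,-14,19)=-9, clip(18,-14,19)=18, clip(24,-14,19)=19, clip(9,-14,19)=9 -> [-9, 18, 19, 9]
Stage 3 (DIFF): s[0]=-9, 18--9=27, 19-18=1, 9-19=-10 -> [-9, 27, 1, -10]
Stage 4 (AMPLIFY 3): -9*3=-27, 27*3=81, 1*3=3, -10*3=-30 -> [-27, 81, 3, -30]
Stage 5 (CLIP -1 10): clip(-27,-1,10)=-1, clip(81,-1,10)=10, clip(3,-1,10)=3, clip(-30,-1,10)=-1 -> [-1, 10, 3, -1]
Stage 6 (CLIP -8 15): clip(-1,-8,15)=-1, clip(10,-8,15)=10, clip(3,-8,15)=3, clip(-1,-8,15)=-1 -> [-1, 10, 3, -1]
Output sum: 11

Answer: 11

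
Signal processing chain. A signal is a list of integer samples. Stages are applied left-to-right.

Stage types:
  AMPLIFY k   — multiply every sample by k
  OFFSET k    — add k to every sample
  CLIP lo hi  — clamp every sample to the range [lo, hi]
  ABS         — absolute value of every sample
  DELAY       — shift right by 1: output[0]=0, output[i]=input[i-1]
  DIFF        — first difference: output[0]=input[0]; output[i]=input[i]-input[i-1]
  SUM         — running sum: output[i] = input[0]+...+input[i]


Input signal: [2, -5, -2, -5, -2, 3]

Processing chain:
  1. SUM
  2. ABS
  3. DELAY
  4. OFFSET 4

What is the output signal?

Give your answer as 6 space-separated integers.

Answer: 4 6 7 9 14 16

Derivation:
Input: [2, -5, -2, -5, -2, 3]
Stage 1 (SUM): sum[0..0]=2, sum[0..1]=-3, sum[0..2]=-5, sum[0..3]=-10, sum[0..4]=-12, sum[0..5]=-9 -> [2, -3, -5, -10, -12, -9]
Stage 2 (ABS): |2|=2, |-3|=3, |-5|=5, |-10|=10, |-12|=12, |-9|=9 -> [2, 3, 5, 10, 12, 9]
Stage 3 (DELAY): [0, 2, 3, 5, 10, 12] = [0, 2, 3, 5, 10, 12] -> [0, 2, 3, 5, 10, 12]
Stage 4 (OFFSET 4): 0+4=4, 2+4=6, 3+4=7, 5+4=9, 10+4=14, 12+4=16 -> [4, 6, 7, 9, 14, 16]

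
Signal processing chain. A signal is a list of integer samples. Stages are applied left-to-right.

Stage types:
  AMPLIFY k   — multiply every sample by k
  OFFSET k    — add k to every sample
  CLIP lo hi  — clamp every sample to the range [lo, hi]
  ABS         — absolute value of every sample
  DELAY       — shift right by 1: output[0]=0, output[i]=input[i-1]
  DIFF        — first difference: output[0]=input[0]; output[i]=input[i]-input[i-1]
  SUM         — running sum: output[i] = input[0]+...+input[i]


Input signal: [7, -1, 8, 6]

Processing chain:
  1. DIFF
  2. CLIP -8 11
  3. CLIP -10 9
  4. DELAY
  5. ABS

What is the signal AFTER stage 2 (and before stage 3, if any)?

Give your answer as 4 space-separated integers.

Input: [7, -1, 8, 6]
Stage 1 (DIFF): s[0]=7, -1-7=-8, 8--1=9, 6-8=-2 -> [7, -8, 9, -2]
Stage 2 (CLIP -8 11): clip(7,-8,11)=7, clip(-8,-8,11)=-8, clip(9,-8,11)=9, clip(-2,-8,11)=-2 -> [7, -8, 9, -2]

Answer: 7 -8 9 -2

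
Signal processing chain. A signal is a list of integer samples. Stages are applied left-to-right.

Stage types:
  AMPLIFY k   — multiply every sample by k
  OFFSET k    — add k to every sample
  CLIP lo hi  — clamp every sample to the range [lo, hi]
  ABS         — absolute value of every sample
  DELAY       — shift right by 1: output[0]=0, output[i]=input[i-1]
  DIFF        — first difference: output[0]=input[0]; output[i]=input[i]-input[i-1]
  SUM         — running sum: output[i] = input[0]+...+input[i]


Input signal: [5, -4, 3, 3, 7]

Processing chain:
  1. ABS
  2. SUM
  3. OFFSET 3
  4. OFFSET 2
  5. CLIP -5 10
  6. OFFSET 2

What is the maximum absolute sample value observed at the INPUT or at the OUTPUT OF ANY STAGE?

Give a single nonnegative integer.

Answer: 27

Derivation:
Input: [5, -4, 3, 3, 7] (max |s|=7)
Stage 1 (ABS): |5|=5, |-4|=4, |3|=3, |3|=3, |7|=7 -> [5, 4, 3, 3, 7] (max |s|=7)
Stage 2 (SUM): sum[0..0]=5, sum[0..1]=9, sum[0..2]=12, sum[0..3]=15, sum[0..4]=22 -> [5, 9, 12, 15, 22] (max |s|=22)
Stage 3 (OFFSET 3): 5+3=8, 9+3=12, 12+3=15, 15+3=18, 22+3=25 -> [8, 12, 15, 18, 25] (max |s|=25)
Stage 4 (OFFSET 2): 8+2=10, 12+2=14, 15+2=17, 18+2=20, 25+2=27 -> [10, 14, 17, 20, 27] (max |s|=27)
Stage 5 (CLIP -5 10): clip(10,-5,10)=10, clip(14,-5,10)=10, clip(17,-5,10)=10, clip(20,-5,10)=10, clip(27,-5,10)=10 -> [10, 10, 10, 10, 10] (max |s|=10)
Stage 6 (OFFSET 2): 10+2=12, 10+2=12, 10+2=12, 10+2=12, 10+2=12 -> [12, 12, 12, 12, 12] (max |s|=12)
Overall max amplitude: 27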